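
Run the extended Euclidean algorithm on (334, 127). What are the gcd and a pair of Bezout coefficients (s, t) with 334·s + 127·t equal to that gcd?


Euclidean algorithm on (334, 127) — divide until remainder is 0:
  334 = 2 · 127 + 80
  127 = 1 · 80 + 47
  80 = 1 · 47 + 33
  47 = 1 · 33 + 14
  33 = 2 · 14 + 5
  14 = 2 · 5 + 4
  5 = 1 · 4 + 1
  4 = 4 · 1 + 0
gcd(334, 127) = 1.
Track Bezout coefficients alongside the remainders: start with r₀ = 334 = a·1 + b·0 (s = 1, t = 0) and r₁ = 127 = a·0 + b·1 (s = 0, t = 1); each new remainder r_{k+1} = r_{k-1} − q_k·r_k inherits s_{k+1} = s_{k-1} − q_k·s_k, t_{k+1} = t_{k-1} − q_k·t_k, so r_k = a·s_k + b·t_k at every step:
  q = 2: r = 80, s = 1 − 2·0 = 1, t = 0 − 2·1 = -2  (check: 334·1 + 127·(-2) = 80)
  q = 1: r = 47, s = 0 − 1·1 = -1, t = 1 − 1·(-2) = 3  (check: 334·(-1) + 127·3 = 47)
  q = 1: r = 33, s = 1 − 1·(-1) = 2, t = -2 − 1·3 = -5  (check: 334·2 + 127·(-5) = 33)
  q = 1: r = 14, s = -1 − 1·2 = -3, t = 3 − 1·(-5) = 8  (check: 334·(-3) + 127·8 = 14)
  q = 2: r = 5, s = 2 − 2·(-3) = 8, t = -5 − 2·8 = -21  (check: 334·8 + 127·(-21) = 5)
  q = 2: r = 4, s = -3 − 2·8 = -19, t = 8 − 2·(-21) = 50  (check: 334·(-19) + 127·50 = 4)
  q = 1: r = 1, s = 8 − 1·(-19) = 27, t = -21 − 1·50 = -71  (check: 334·27 + 127·(-71) = 1)
The row with r = 1 (the gcd) gives the Bezout coefficients s = 27, t = -71.
Result: 334 · (27) + 127 · (-71) = 1.

gcd(334, 127) = 1; s = 27, t = -71 (check: 334·27 + 127·(-71) = 1).


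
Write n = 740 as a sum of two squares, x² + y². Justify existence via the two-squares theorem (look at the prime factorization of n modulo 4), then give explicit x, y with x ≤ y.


Step 1: Factor n = 740 = 2^2 · 5 · 37.
Step 2: Check the mod-4 condition on each prime factor: 2 = 2 (special); 5 ≡ 1 (mod 4), exponent 1; 37 ≡ 1 (mod 4), exponent 1.
All primes ≡ 3 (mod 4) appear to even exponent (or don't appear), so by the two-squares theorem n IS expressible as a sum of two squares.
Step 3: Build a representation. Group n = k² · m with k = 2 and m = 5 · 37 = 185 (a product of primes ≡ 1 (mod 4)); a representation of m scales to one of n via (k·x)² + (k·y)² = k²(x² + y²). Each prime p ≡ 1 (mod 4) is itself a sum of two squares; find a² by testing p − a² for a perfect square:
  5: 5 − 1² = 4 = 2² ⇒ 5 = 1² + 2².
  37: 37 − 1² = 36 = 6² ⇒ 37 = 1² + 6².
  Combine using the Brahmagupta–Fibonacci identity (a² + b²)(c² + d²) = (ac − bd)² + (ad + bc)² = (ac + bd)² + (ad − bc)²:
  5 · 37 = 185: from (1² + 2²)(1² + 6²), take (1·1 − 2·6, 1·6 + 2·1) = (1 − 12, 6 + 2) = (-11, 8); dropping signs (only squares matter) gives (11, 8); check 11² + 8² = 121 + 64 = 185 ✓.
  Scale by k = 2: (2·11, 2·8) = (22, 16).
Step 4: Order so x ≤ y and verify: 16² + 22² = 256 + 484 = 740 = n. ✓

n = 740 = 16² + 22² (one valid representation with x ≤ y).


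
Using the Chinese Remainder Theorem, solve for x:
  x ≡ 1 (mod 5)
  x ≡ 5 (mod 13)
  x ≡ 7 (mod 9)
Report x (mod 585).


Moduli 5, 13, 9 are pairwise coprime; by CRT there is a unique solution modulo M = 5 · 13 · 9 = 585.
Solve pairwise, accumulating the modulus:
  Start with x ≡ 1 (mod 5).
  Combine with x ≡ 5 (mod 13): since gcd(5, 13) = 1, we get a unique residue mod 65.
    Write x = 1 + 5·t and substitute into x ≡ 5 (mod 13): 5·t ≡ 5 − 1 = 4 (mod 13).
    The inverse of 5 mod 13 is 8 (since 5·8 = 40 = 3·13 + 1), so t ≡ 8·4 = 32 ≡ 6 (mod 13).
    Then x = 1 + 5·6 = 31, valid modulo lcm(5, 13) = 65: x ≡ 31 (mod 65).
  Combine with x ≡ 7 (mod 9): since gcd(65, 9) = 1, we get a unique residue mod 585.
    Write x = 31 + 65·t and substitute into x ≡ 7 (mod 9): 65·t ≡ 7 − 31 = -24 (mod 9).
    Reduce coefficients mod 9: 2·t ≡ 3 (mod 9).
    The inverse of 2 mod 9 is 5 (since 2·5 = 10 = 1·9 + 1), so t ≡ 5·3 = 15 ≡ 6 (mod 9).
    Then x = 31 + 65·6 = 421, valid modulo lcm(65, 9) = 585: x ≡ 421 (mod 585).
Verify: 421 mod 5 = 1 ✓, 421 mod 13 = 5 ✓, 421 mod 9 = 7 ✓.

x ≡ 421 (mod 585).


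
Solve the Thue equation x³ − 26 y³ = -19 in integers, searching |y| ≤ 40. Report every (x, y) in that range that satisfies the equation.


The equation is x³ - 26y³ = -19. For fixed y, x³ = 26·y³ − 19, so a solution requires the RHS to be a perfect cube.
Strategy: iterate y from -40 to 40, compute RHS = 26·y³ − 19, and check whether it is a (positive or negative) perfect cube.
Check small values of y:
  y = 0: RHS = -19 is not a perfect cube.
  y = 1: RHS = 7 is not a perfect cube.
  y = -1: RHS = -45 is not a perfect cube.
  y = 2: RHS = 189 is not a perfect cube.
  y = -2: RHS = -227 is not a perfect cube.
  y = 3: RHS = 683 is not a perfect cube.
  y = -3: RHS = -721 is not a perfect cube.
Continuing the search up to |y| = 40 finds no solutions either.
No (x, y) in the scanned range satisfies the equation.

No integer solutions with |y| ≤ 40.


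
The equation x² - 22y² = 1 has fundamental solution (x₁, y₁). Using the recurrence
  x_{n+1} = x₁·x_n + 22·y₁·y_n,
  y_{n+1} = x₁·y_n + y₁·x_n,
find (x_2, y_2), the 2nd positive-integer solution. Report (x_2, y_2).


Step 1: Find the fundamental solution (x₁, y₁) of x² - 22y² = 1.
  Expand √22 as a continued fraction. a₀ = ⌊√22⌋ = 4; iterate m_{k+1} = d_k·a_k − m_k, d_{k+1} = (22 − m_{k+1}²)/d_k, a_{k+1} = ⌊(a₀ + m_{k+1})/d_{k+1}⌋ (starting m₀ = 0, d₀ = 1), with convergents p_k = a_k·p_{k-1} + p_{k-2}, q_k = a_k·q_{k-1} + q_{k-2} (p₋₁ = 1, q₋₁ = 0):
  k = 0: a₀ = 4; p₀/q₀ = 4/1; p₀² − 22·q₀² = 16 − 22 = -6.
  k = 1: m = 4, d = 6, a = ⌊(4 + 4)/6⌋ = 1; p/q = (1·4 + 1)/(1·1 + 0) = 5/1; p² − 22·q² = 25 − 22 = 3.
  k = 2: m = 2, d = 3, a = ⌊(4 + 2)/3⌋ = 2; p/q = (2·5 + 4)/(2·1 + 1) = 14/3; p² − 22·q² = 196 − 198 = -2.
  k = 3: m = 4, d = 2, a = ⌊(4 + 4)/2⌋ = 4; p/q = (4·14 + 5)/(4·3 + 1) = 61/13; p² − 22·q² = 3721 − 3718 = 3.
  k = 4: m = 4, d = 3, a = ⌊(4 + 4)/3⌋ = 2; p/q = (2·61 + 14)/(2·13 + 3) = 136/29; p² − 22·q² = 18496 − 18502 = -6.
  k = 5: m = 2, d = 6, a = ⌊(4 + 2)/6⌋ = 1; p/q = (1·136 + 61)/(1·29 + 13) = 197/42; p² − 22·q² = 38809 − 38808 = 1.
  The first convergent with p² − 22·q² = 1 gives the fundamental solution (x₁, y₁) = (197, 42).
Step 2: Apply the recurrence (x_{n+1}, y_{n+1}) = (x₁x_n + 22y₁y_n, x₁y_n + y₁x_n) repeatedly.
  From (x_1, y_1) = (197, 42): x_2 = 197·197 + 22·42·42 = 77617; y_2 = 197·42 + 42·197 = 16548.
Step 3: Verify x_2² - 22·y_2² = 6024398689 - 6024398688 = 1 (should be 1). ✓

(x_1, y_1) = (197, 42); (x_2, y_2) = (77617, 16548).


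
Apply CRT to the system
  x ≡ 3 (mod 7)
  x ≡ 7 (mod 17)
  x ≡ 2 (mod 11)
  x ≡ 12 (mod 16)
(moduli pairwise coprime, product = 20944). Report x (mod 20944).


Product of moduli M = 7 · 17 · 11 · 16 = 20944.
Merge one congruence at a time:
  Start: x ≡ 3 (mod 7).
  Combine with x ≡ 7 (mod 17); new modulus lcm = 119.
    Write x = 3 + 7·t and substitute into x ≡ 7 (mod 17): 7·t ≡ 7 − 3 = 4 (mod 17).
    The inverse of 7 mod 17 is 5 (since 7·5 = 35 = 2·17 + 1), so t ≡ 5·4 = 20 ≡ 3 (mod 17).
    Then x = 3 + 7·3 = 24, valid modulo lcm(7, 17) = 119: x ≡ 24 (mod 119).
  Combine with x ≡ 2 (mod 11); new modulus lcm = 1309.
    Write x = 24 + 119·t and substitute into x ≡ 2 (mod 11): 119·t ≡ 2 − 24 = -22 (mod 11).
    Reduce coefficients mod 11: 9·t ≡ 0 (mod 11).
    The inverse of 9 mod 11 is 5 (since 9·5 = 45 = 4·11 + 1), so t ≡ 5·0 = 0 ≡ 0 (mod 11).
    Then x = 24 + 119·0 = 24, valid modulo lcm(119, 11) = 1309: x ≡ 24 (mod 1309).
  Combine with x ≡ 12 (mod 16); new modulus lcm = 20944.
    Write x = 24 + 1309·t and substitute into x ≡ 12 (mod 16): 1309·t ≡ 12 − 24 = -12 (mod 16).
    Reduce coefficients mod 16: 13·t ≡ 4 (mod 16).
    The inverse of 13 mod 16 is 5 (since 13·5 = 65 = 4·16 + 1), so t ≡ 5·4 = 20 ≡ 4 (mod 16).
    Then x = 24 + 1309·4 = 5260, valid modulo lcm(1309, 16) = 20944: x ≡ 5260 (mod 20944).
Verify against each original: 5260 mod 7 = 3, 5260 mod 17 = 7, 5260 mod 11 = 2, 5260 mod 16 = 12.

x ≡ 5260 (mod 20944).


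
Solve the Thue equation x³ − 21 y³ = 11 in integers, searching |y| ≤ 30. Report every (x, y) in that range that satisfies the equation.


The equation is x³ - 21y³ = 11. For fixed y, x³ = 21·y³ + 11, so a solution requires the RHS to be a perfect cube.
Strategy: iterate y from -30 to 30, compute RHS = 21·y³ + 11, and check whether it is a (positive or negative) perfect cube.
Check small values of y:
  y = 0: RHS = 11 is not a perfect cube.
  y = 1: RHS = 32 is not a perfect cube.
  y = -1: RHS = -10 is not a perfect cube.
  y = 2: RHS = 179 is not a perfect cube.
  y = -2: RHS = -157 is not a perfect cube.
  y = 3: RHS = 578 is not a perfect cube.
  y = -3: RHS = -556 is not a perfect cube.
Continuing the search up to |y| = 30 finds no solutions either.
No (x, y) in the scanned range satisfies the equation.

No integer solutions with |y| ≤ 30.


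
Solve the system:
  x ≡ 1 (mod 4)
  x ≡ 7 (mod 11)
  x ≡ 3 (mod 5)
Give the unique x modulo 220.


Moduli 4, 11, 5 are pairwise coprime; by CRT there is a unique solution modulo M = 4 · 11 · 5 = 220.
Solve pairwise, accumulating the modulus:
  Start with x ≡ 1 (mod 4).
  Combine with x ≡ 7 (mod 11): since gcd(4, 11) = 1, we get a unique residue mod 44.
    Write x = 1 + 4·t and substitute into x ≡ 7 (mod 11): 4·t ≡ 7 − 1 = 6 (mod 11).
    The inverse of 4 mod 11 is 3 (since 4·3 = 12 = 1·11 + 1), so t ≡ 3·6 = 18 ≡ 7 (mod 11).
    Then x = 1 + 4·7 = 29, valid modulo lcm(4, 11) = 44: x ≡ 29 (mod 44).
  Combine with x ≡ 3 (mod 5): since gcd(44, 5) = 1, we get a unique residue mod 220.
    Write x = 29 + 44·t and substitute into x ≡ 3 (mod 5): 44·t ≡ 3 − 29 = -26 (mod 5).
    Reduce coefficients mod 5: 4·t ≡ 4 (mod 5).
    The inverse of 4 mod 5 is 4 (since 4·4 = 16 = 3·5 + 1), so t ≡ 4·4 = 16 ≡ 1 (mod 5).
    Then x = 29 + 44·1 = 73, valid modulo lcm(44, 5) = 220: x ≡ 73 (mod 220).
Verify: 73 mod 4 = 1 ✓, 73 mod 11 = 7 ✓, 73 mod 5 = 3 ✓.

x ≡ 73 (mod 220).


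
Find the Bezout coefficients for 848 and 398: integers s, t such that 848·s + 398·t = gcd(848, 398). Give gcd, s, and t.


Euclidean algorithm on (848, 398) — divide until remainder is 0:
  848 = 2 · 398 + 52
  398 = 7 · 52 + 34
  52 = 1 · 34 + 18
  34 = 1 · 18 + 16
  18 = 1 · 16 + 2
  16 = 8 · 2 + 0
gcd(848, 398) = 2.
Track Bezout coefficients alongside the remainders: start with r₀ = 848 = a·1 + b·0 (s = 1, t = 0) and r₁ = 398 = a·0 + b·1 (s = 0, t = 1); each new remainder r_{k+1} = r_{k-1} − q_k·r_k inherits s_{k+1} = s_{k-1} − q_k·s_k, t_{k+1} = t_{k-1} − q_k·t_k, so r_k = a·s_k + b·t_k at every step:
  q = 2: r = 52, s = 1 − 2·0 = 1, t = 0 − 2·1 = -2  (check: 848·1 + 398·(-2) = 52)
  q = 7: r = 34, s = 0 − 7·1 = -7, t = 1 − 7·(-2) = 15  (check: 848·(-7) + 398·15 = 34)
  q = 1: r = 18, s = 1 − 1·(-7) = 8, t = -2 − 1·15 = -17  (check: 848·8 + 398·(-17) = 18)
  q = 1: r = 16, s = -7 − 1·8 = -15, t = 15 − 1·(-17) = 32  (check: 848·(-15) + 398·32 = 16)
  q = 1: r = 2, s = 8 − 1·(-15) = 23, t = -17 − 1·32 = -49  (check: 848·23 + 398·(-49) = 2)
The row with r = 2 (the gcd) gives the Bezout coefficients s = 23, t = -49.
Result: 848 · (23) + 398 · (-49) = 2.

gcd(848, 398) = 2; s = 23, t = -49 (check: 848·23 + 398·(-49) = 2).


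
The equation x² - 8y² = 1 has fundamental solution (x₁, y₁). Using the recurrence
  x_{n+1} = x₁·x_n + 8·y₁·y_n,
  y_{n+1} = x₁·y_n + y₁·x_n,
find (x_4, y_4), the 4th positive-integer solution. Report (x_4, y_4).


Step 1: Find the fundamental solution (x₁, y₁) of x² - 8y² = 1.
  Expand √8 as a continued fraction. a₀ = ⌊√8⌋ = 2; iterate m_{k+1} = d_k·a_k − m_k, d_{k+1} = (8 − m_{k+1}²)/d_k, a_{k+1} = ⌊(a₀ + m_{k+1})/d_{k+1}⌋ (starting m₀ = 0, d₀ = 1), with convergents p_k = a_k·p_{k-1} + p_{k-2}, q_k = a_k·q_{k-1} + q_{k-2} (p₋₁ = 1, q₋₁ = 0):
  k = 0: a₀ = 2; p₀/q₀ = 2/1; p₀² − 8·q₀² = 4 − 8 = -4.
  k = 1: m = 2, d = 4, a = ⌊(2 + 2)/4⌋ = 1; p/q = (1·2 + 1)/(1·1 + 0) = 3/1; p² − 8·q² = 9 − 8 = 1.
  The first convergent with p² − 8·q² = 1 gives the fundamental solution (x₁, y₁) = (3, 1).
Step 2: Apply the recurrence (x_{n+1}, y_{n+1}) = (x₁x_n + 8y₁y_n, x₁y_n + y₁x_n) repeatedly.
  From (x_1, y_1) = (3, 1): x_2 = 3·3 + 8·1·1 = 17; y_2 = 3·1 + 1·3 = 6.
  From (x_2, y_2) = (17, 6): x_3 = 3·17 + 8·1·6 = 99; y_3 = 3·6 + 1·17 = 35.
  From (x_3, y_3) = (99, 35): x_4 = 3·99 + 8·1·35 = 577; y_4 = 3·35 + 1·99 = 204.
Step 3: Verify x_4² - 8·y_4² = 332929 - 332928 = 1 (should be 1). ✓

(x_1, y_1) = (3, 1); (x_4, y_4) = (577, 204).


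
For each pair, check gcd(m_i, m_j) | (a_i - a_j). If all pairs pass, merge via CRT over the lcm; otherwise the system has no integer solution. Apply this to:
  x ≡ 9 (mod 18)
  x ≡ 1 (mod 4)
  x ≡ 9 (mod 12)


Moduli 18, 4, 12 are not pairwise coprime, so CRT works modulo lcm(m_i) when all pairwise compatibility conditions hold.
Pairwise compatibility: gcd(m_i, m_j) must divide a_i - a_j for every pair.
Merge one congruence at a time:
  Start: x ≡ 9 (mod 18).
  Combine with x ≡ 1 (mod 4): gcd(18, 4) = 2; 1 - 9 = -8, which IS divisible by 2, so compatible.
    Write x = 9 + 18·t and substitute into x ≡ 1 (mod 4): 18·t ≡ 1 − 9 = -8 (mod 4).
    Divide the congruence (and modulus) by g = 2: 9·t ≡ -4 (mod 2).
    Reduce coefficients mod 2: 1·t ≡ 0 (mod 2).
    So t ≡ 0 (mod 2).
    Then x = 9 + 18·0 = 9, valid modulo lcm(18, 4) = 36: x ≡ 9 (mod 36).
  Combine with x ≡ 9 (mod 12): gcd(36, 12) = 12; 9 - 9 = 0, which IS divisible by 12, so compatible.
    Write x = 9 + 36·t and substitute into x ≡ 9 (mod 12): 36·t ≡ 9 − 9 = 0 (mod 12).
    Divide the congruence (and modulus) by g = 12: 3·t ≡ 0 (mod 1).
    Modulo 1 every t works; take t = 0.
    Then x = 9 + 36·0 = 9, valid modulo lcm(36, 12) = 36: x ≡ 9 (mod 36).
Verify: 9 mod 18 = 9, 9 mod 4 = 1, 9 mod 12 = 9.

x ≡ 9 (mod 36).


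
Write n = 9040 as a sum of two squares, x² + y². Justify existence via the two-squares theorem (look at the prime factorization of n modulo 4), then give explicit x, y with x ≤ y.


Step 1: Factor n = 9040 = 2^4 · 5 · 113.
Step 2: Check the mod-4 condition on each prime factor: 2 = 2 (special); 5 ≡ 1 (mod 4), exponent 1; 113 ≡ 1 (mod 4), exponent 1.
All primes ≡ 3 (mod 4) appear to even exponent (or don't appear), so by the two-squares theorem n IS expressible as a sum of two squares.
Step 3: Build a representation. Group n = k² · m with k = 4 and m = 5 · 113 = 565 (a product of primes ≡ 1 (mod 4)); a representation of m scales to one of n via (k·x)² + (k·y)² = k²(x² + y²). Each prime p ≡ 1 (mod 4) is itself a sum of two squares; find a² by testing p − a² for a perfect square:
  5: 5 − 1² = 4 = 2² ⇒ 5 = 1² + 2².
  113: 113 − 1² = 112, 113 − 2² = 109, 113 − 3² = 104, 113 − 4² = 97, 113 − 5² = 88, 113 − 6² = 77, 113 − 7² = 64 = 8² ⇒ 113 = 7² + 8².
  Combine using the Brahmagupta–Fibonacci identity (a² + b²)(c² + d²) = (ac − bd)² + (ad + bc)² = (ac + bd)² + (ad − bc)²:
  5 · 113 = 565: from (1² + 2²)(7² + 8²), take (1·7 − 2·8, 1·8 + 2·7) = (7 − 16, 8 + 14) = (-9, 22); dropping signs (only squares matter) gives (9, 22); check 9² + 22² = 81 + 484 = 565 ✓.
  Scale by k = 4: (4·9, 4·22) = (36, 88).
Step 4: Order so x ≤ y and verify: 36² + 88² = 1296 + 7744 = 9040 = n. ✓

n = 9040 = 36² + 88² (one valid representation with x ≤ y).


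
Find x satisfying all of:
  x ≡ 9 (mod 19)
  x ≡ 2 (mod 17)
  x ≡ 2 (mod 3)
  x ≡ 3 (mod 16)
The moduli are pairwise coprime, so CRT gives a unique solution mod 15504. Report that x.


Product of moduli M = 19 · 17 · 3 · 16 = 15504.
Merge one congruence at a time:
  Start: x ≡ 9 (mod 19).
  Combine with x ≡ 2 (mod 17); new modulus lcm = 323.
    Write x = 9 + 19·t and substitute into x ≡ 2 (mod 17): 19·t ≡ 2 − 9 = -7 (mod 17).
    Reduce coefficients mod 17: 2·t ≡ 10 (mod 17).
    The inverse of 2 mod 17 is 9 (since 2·9 = 18 = 1·17 + 1), so t ≡ 9·10 = 90 ≡ 5 (mod 17).
    Then x = 9 + 19·5 = 104, valid modulo lcm(19, 17) = 323: x ≡ 104 (mod 323).
  Combine with x ≡ 2 (mod 3); new modulus lcm = 969.
    Write x = 104 + 323·t and substitute into x ≡ 2 (mod 3): 323·t ≡ 2 − 104 = -102 (mod 3).
    Reduce coefficients mod 3: 2·t ≡ 0 (mod 3).
    The inverse of 2 mod 3 is 2 (since 2·2 = 4 = 1·3 + 1), so t ≡ 2·0 = 0 ≡ 0 (mod 3).
    Then x = 104 + 323·0 = 104, valid modulo lcm(323, 3) = 969: x ≡ 104 (mod 969).
  Combine with x ≡ 3 (mod 16); new modulus lcm = 15504.
    Write x = 104 + 969·t and substitute into x ≡ 3 (mod 16): 969·t ≡ 3 − 104 = -101 (mod 16).
    Reduce coefficients mod 16: 9·t ≡ 11 (mod 16).
    The inverse of 9 mod 16 is 9 (since 9·9 = 81 = 5·16 + 1), so t ≡ 9·11 = 99 ≡ 3 (mod 16).
    Then x = 104 + 969·3 = 3011, valid modulo lcm(969, 16) = 15504: x ≡ 3011 (mod 15504).
Verify against each original: 3011 mod 19 = 9, 3011 mod 17 = 2, 3011 mod 3 = 2, 3011 mod 16 = 3.

x ≡ 3011 (mod 15504).


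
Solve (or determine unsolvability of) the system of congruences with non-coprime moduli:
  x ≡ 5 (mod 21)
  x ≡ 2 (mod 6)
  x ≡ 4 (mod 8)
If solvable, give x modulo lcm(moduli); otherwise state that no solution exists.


Moduli 21, 6, 8 are not pairwise coprime, so CRT works modulo lcm(m_i) when all pairwise compatibility conditions hold.
Pairwise compatibility: gcd(m_i, m_j) must divide a_i - a_j for every pair.
Merge one congruence at a time:
  Start: x ≡ 5 (mod 21).
  Combine with x ≡ 2 (mod 6): gcd(21, 6) = 3; 2 - 5 = -3, which IS divisible by 3, so compatible.
    Write x = 5 + 21·t and substitute into x ≡ 2 (mod 6): 21·t ≡ 2 − 5 = -3 (mod 6).
    Divide the congruence (and modulus) by g = 3: 7·t ≡ -1 (mod 2).
    Reduce coefficients mod 2: 1·t ≡ 1 (mod 2).
    So t ≡ 1 (mod 2).
    Then x = 5 + 21·1 = 26, valid modulo lcm(21, 6) = 42: x ≡ 26 (mod 42).
  Combine with x ≡ 4 (mod 8): gcd(42, 8) = 2; 4 - 26 = -22, which IS divisible by 2, so compatible.
    Write x = 26 + 42·t and substitute into x ≡ 4 (mod 8): 42·t ≡ 4 − 26 = -22 (mod 8).
    Divide the congruence (and modulus) by g = 2: 21·t ≡ -11 (mod 4).
    Reduce coefficients mod 4: 1·t ≡ 1 (mod 4).
    So t ≡ 1 (mod 4).
    Then x = 26 + 42·1 = 68, valid modulo lcm(42, 8) = 168: x ≡ 68 (mod 168).
Verify: 68 mod 21 = 5, 68 mod 6 = 2, 68 mod 8 = 4.

x ≡ 68 (mod 168).


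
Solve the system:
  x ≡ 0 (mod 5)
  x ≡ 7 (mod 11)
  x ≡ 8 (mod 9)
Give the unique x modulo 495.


Moduli 5, 11, 9 are pairwise coprime; by CRT there is a unique solution modulo M = 5 · 11 · 9 = 495.
Solve pairwise, accumulating the modulus:
  Start with x ≡ 0 (mod 5).
  Combine with x ≡ 7 (mod 11): since gcd(5, 11) = 1, we get a unique residue mod 55.
    Write x = 0 + 5·t and substitute into x ≡ 7 (mod 11): 5·t ≡ 7 − 0 = 7 (mod 11).
    The inverse of 5 mod 11 is 9 (since 5·9 = 45 = 4·11 + 1), so t ≡ 9·7 = 63 ≡ 8 (mod 11).
    Then x = 0 + 5·8 = 40, valid modulo lcm(5, 11) = 55: x ≡ 40 (mod 55).
  Combine with x ≡ 8 (mod 9): since gcd(55, 9) = 1, we get a unique residue mod 495.
    Write x = 40 + 55·t and substitute into x ≡ 8 (mod 9): 55·t ≡ 8 − 40 = -32 (mod 9).
    Reduce coefficients mod 9: 1·t ≡ 4 (mod 9).
    So t ≡ 4 (mod 9).
    Then x = 40 + 55·4 = 260, valid modulo lcm(55, 9) = 495: x ≡ 260 (mod 495).
Verify: 260 mod 5 = 0 ✓, 260 mod 11 = 7 ✓, 260 mod 9 = 8 ✓.

x ≡ 260 (mod 495).


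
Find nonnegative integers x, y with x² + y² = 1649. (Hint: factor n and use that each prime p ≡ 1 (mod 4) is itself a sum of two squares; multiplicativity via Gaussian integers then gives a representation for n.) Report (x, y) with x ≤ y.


Step 1: Factor n = 1649 = 17 · 97.
Step 2: Check the mod-4 condition on each prime factor: 17 ≡ 1 (mod 4), exponent 1; 97 ≡ 1 (mod 4), exponent 1.
All primes ≡ 3 (mod 4) appear to even exponent (or don't appear), so by the two-squares theorem n IS expressible as a sum of two squares.
Step 3: Build a representation. Here n = 17 · 97 is a product of primes ≡ 1 (mod 4). Each prime p ≡ 1 (mod 4) is itself a sum of two squares; find a² by testing p − a² for a perfect square:
  17: 17 − 1² = 16 = 4² ⇒ 17 = 1² + 4².
  97: 97 − 1² = 96, 97 − 2² = 93, 97 − 3² = 88, 97 − 4² = 81 = 9² ⇒ 97 = 4² + 9².
  Combine using the Brahmagupta–Fibonacci identity (a² + b²)(c² + d²) = (ac − bd)² + (ad + bc)² = (ac + bd)² + (ad − bc)²:
  17 · 97 = 1649: from (1² + 4²)(4² + 9²), take (1·4 − 4·9, 1·9 + 4·4) = (4 − 36, 9 + 16) = (-32, 25); dropping signs (only squares matter) gives (32, 25); check 32² + 25² = 1024 + 625 = 1649 ✓.
Step 4: Order so x ≤ y and verify: 25² + 32² = 625 + 1024 = 1649 = n. ✓

n = 1649 = 25² + 32² (one valid representation with x ≤ y).


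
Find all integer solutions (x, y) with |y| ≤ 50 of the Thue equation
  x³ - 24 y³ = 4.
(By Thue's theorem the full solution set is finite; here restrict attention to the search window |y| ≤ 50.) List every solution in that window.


The equation is x³ - 24y³ = 4. For fixed y, x³ = 24·y³ + 4, so a solution requires the RHS to be a perfect cube.
Strategy: iterate y from -50 to 50, compute RHS = 24·y³ + 4, and check whether it is a (positive or negative) perfect cube.
Check small values of y:
  y = 0: RHS = 4 is not a perfect cube.
  y = 1: RHS = 28 is not a perfect cube.
  y = -1: RHS = -20 is not a perfect cube.
  y = 2: RHS = 196 is not a perfect cube.
  y = -2: RHS = -188 is not a perfect cube.
  y = 3: RHS = 652 is not a perfect cube.
  y = -3: RHS = -644 is not a perfect cube.
Continuing the search up to |y| = 50 finds no solutions either.
No (x, y) in the scanned range satisfies the equation.

No integer solutions with |y| ≤ 50.


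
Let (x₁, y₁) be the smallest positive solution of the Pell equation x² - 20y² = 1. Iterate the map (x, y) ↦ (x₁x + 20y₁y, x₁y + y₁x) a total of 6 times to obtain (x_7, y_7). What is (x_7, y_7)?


Step 1: Find the fundamental solution (x₁, y₁) of x² - 20y² = 1.
  Expand √20 as a continued fraction. a₀ = ⌊√20⌋ = 4; iterate m_{k+1} = d_k·a_k − m_k, d_{k+1} = (20 − m_{k+1}²)/d_k, a_{k+1} = ⌊(a₀ + m_{k+1})/d_{k+1}⌋ (starting m₀ = 0, d₀ = 1), with convergents p_k = a_k·p_{k-1} + p_{k-2}, q_k = a_k·q_{k-1} + q_{k-2} (p₋₁ = 1, q₋₁ = 0):
  k = 0: a₀ = 4; p₀/q₀ = 4/1; p₀² − 20·q₀² = 16 − 20 = -4.
  k = 1: m = 4, d = 4, a = ⌊(4 + 4)/4⌋ = 2; p/q = (2·4 + 1)/(2·1 + 0) = 9/2; p² − 20·q² = 81 − 80 = 1.
  The first convergent with p² − 20·q² = 1 gives the fundamental solution (x₁, y₁) = (9, 2).
Step 2: Apply the recurrence (x_{n+1}, y_{n+1}) = (x₁x_n + 20y₁y_n, x₁y_n + y₁x_n) repeatedly.
  From (x_1, y_1) = (9, 2): x_2 = 9·9 + 20·2·2 = 161; y_2 = 9·2 + 2·9 = 36.
  From (x_2, y_2) = (161, 36): x_3 = 9·161 + 20·2·36 = 2889; y_3 = 9·36 + 2·161 = 646.
  From (x_3, y_3) = (2889, 646): x_4 = 9·2889 + 20·2·646 = 51841; y_4 = 9·646 + 2·2889 = 11592.
  From (x_4, y_4) = (51841, 11592): x_5 = 9·51841 + 20·2·11592 = 930249; y_5 = 9·11592 + 2·51841 = 208010.
  From (x_5, y_5) = (930249, 208010): x_6 = 9·930249 + 20·2·208010 = 16692641; y_6 = 9·208010 + 2·930249 = 3732588.
  From (x_6, y_6) = (16692641, 3732588): x_7 = 9·16692641 + 20·2·3732588 = 299537289; y_7 = 9·3732588 + 2·16692641 = 66978574.
Step 3: Verify x_7² - 20·y_7² = 89722587501469521 - 89722587501469520 = 1 (should be 1). ✓

(x_1, y_1) = (9, 2); (x_7, y_7) = (299537289, 66978574).


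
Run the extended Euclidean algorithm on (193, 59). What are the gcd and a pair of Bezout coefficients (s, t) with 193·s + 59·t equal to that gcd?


Euclidean algorithm on (193, 59) — divide until remainder is 0:
  193 = 3 · 59 + 16
  59 = 3 · 16 + 11
  16 = 1 · 11 + 5
  11 = 2 · 5 + 1
  5 = 5 · 1 + 0
gcd(193, 59) = 1.
Track Bezout coefficients alongside the remainders: start with r₀ = 193 = a·1 + b·0 (s = 1, t = 0) and r₁ = 59 = a·0 + b·1 (s = 0, t = 1); each new remainder r_{k+1} = r_{k-1} − q_k·r_k inherits s_{k+1} = s_{k-1} − q_k·s_k, t_{k+1} = t_{k-1} − q_k·t_k, so r_k = a·s_k + b·t_k at every step:
  q = 3: r = 16, s = 1 − 3·0 = 1, t = 0 − 3·1 = -3  (check: 193·1 + 59·(-3) = 16)
  q = 3: r = 11, s = 0 − 3·1 = -3, t = 1 − 3·(-3) = 10  (check: 193·(-3) + 59·10 = 11)
  q = 1: r = 5, s = 1 − 1·(-3) = 4, t = -3 − 1·10 = -13  (check: 193·4 + 59·(-13) = 5)
  q = 2: r = 1, s = -3 − 2·4 = -11, t = 10 − 2·(-13) = 36  (check: 193·(-11) + 59·36 = 1)
The row with r = 1 (the gcd) gives the Bezout coefficients s = -11, t = 36.
Result: 193 · (-11) + 59 · (36) = 1.

gcd(193, 59) = 1; s = -11, t = 36 (check: 193·(-11) + 59·36 = 1).


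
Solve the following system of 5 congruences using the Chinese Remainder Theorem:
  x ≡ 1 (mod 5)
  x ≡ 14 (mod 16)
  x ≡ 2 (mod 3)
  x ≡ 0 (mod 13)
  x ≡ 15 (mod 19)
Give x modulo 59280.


Product of moduli M = 5 · 16 · 3 · 13 · 19 = 59280.
Merge one congruence at a time:
  Start: x ≡ 1 (mod 5).
  Combine with x ≡ 14 (mod 16); new modulus lcm = 80.
    Write x = 1 + 5·t and substitute into x ≡ 14 (mod 16): 5·t ≡ 14 − 1 = 13 (mod 16).
    The inverse of 5 mod 16 is 13 (since 5·13 = 65 = 4·16 + 1), so t ≡ 13·13 = 169 ≡ 9 (mod 16).
    Then x = 1 + 5·9 = 46, valid modulo lcm(5, 16) = 80: x ≡ 46 (mod 80).
  Combine with x ≡ 2 (mod 3); new modulus lcm = 240.
    Write x = 46 + 80·t and substitute into x ≡ 2 (mod 3): 80·t ≡ 2 − 46 = -44 (mod 3).
    Reduce coefficients mod 3: 2·t ≡ 1 (mod 3).
    The inverse of 2 mod 3 is 2 (since 2·2 = 4 = 1·3 + 1), so t ≡ 2·1 = 2 ≡ 2 (mod 3).
    Then x = 46 + 80·2 = 206, valid modulo lcm(80, 3) = 240: x ≡ 206 (mod 240).
  Combine with x ≡ 0 (mod 13); new modulus lcm = 3120.
    Write x = 206 + 240·t and substitute into x ≡ 0 (mod 13): 240·t ≡ 0 − 206 = -206 (mod 13).
    Reduce coefficients mod 13: 6·t ≡ 2 (mod 13).
    The inverse of 6 mod 13 is 11 (since 6·11 = 66 = 5·13 + 1), so t ≡ 11·2 = 22 ≡ 9 (mod 13).
    Then x = 206 + 240·9 = 2366, valid modulo lcm(240, 13) = 3120: x ≡ 2366 (mod 3120).
  Combine with x ≡ 15 (mod 19); new modulus lcm = 59280.
    Write x = 2366 + 3120·t and substitute into x ≡ 15 (mod 19): 3120·t ≡ 15 − 2366 = -2351 (mod 19).
    Reduce coefficients mod 19: 4·t ≡ 5 (mod 19).
    The inverse of 4 mod 19 is 5 (since 4·5 = 20 = 1·19 + 1), so t ≡ 5·5 = 25 ≡ 6 (mod 19).
    Then x = 2366 + 3120·6 = 21086, valid modulo lcm(3120, 19) = 59280: x ≡ 21086 (mod 59280).
Verify against each original: 21086 mod 5 = 1, 21086 mod 16 = 14, 21086 mod 3 = 2, 21086 mod 13 = 0, 21086 mod 19 = 15.

x ≡ 21086 (mod 59280).


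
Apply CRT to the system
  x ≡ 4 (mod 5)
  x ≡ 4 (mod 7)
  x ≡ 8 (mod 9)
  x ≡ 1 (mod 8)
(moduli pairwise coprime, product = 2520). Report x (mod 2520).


Product of moduli M = 5 · 7 · 9 · 8 = 2520.
Merge one congruence at a time:
  Start: x ≡ 4 (mod 5).
  Combine with x ≡ 4 (mod 7); new modulus lcm = 35.
    Write x = 4 + 5·t and substitute into x ≡ 4 (mod 7): 5·t ≡ 4 − 4 = 0 (mod 7).
    The inverse of 5 mod 7 is 3 (since 5·3 = 15 = 2·7 + 1), so t ≡ 3·0 = 0 ≡ 0 (mod 7).
    Then x = 4 + 5·0 = 4, valid modulo lcm(5, 7) = 35: x ≡ 4 (mod 35).
  Combine with x ≡ 8 (mod 9); new modulus lcm = 315.
    Write x = 4 + 35·t and substitute into x ≡ 8 (mod 9): 35·t ≡ 8 − 4 = 4 (mod 9).
    Reduce coefficients mod 9: 8·t ≡ 4 (mod 9).
    The inverse of 8 mod 9 is 8 (since 8·8 = 64 = 7·9 + 1), so t ≡ 8·4 = 32 ≡ 5 (mod 9).
    Then x = 4 + 35·5 = 179, valid modulo lcm(35, 9) = 315: x ≡ 179 (mod 315).
  Combine with x ≡ 1 (mod 8); new modulus lcm = 2520.
    Write x = 179 + 315·t and substitute into x ≡ 1 (mod 8): 315·t ≡ 1 − 179 = -178 (mod 8).
    Reduce coefficients mod 8: 3·t ≡ 6 (mod 8).
    The inverse of 3 mod 8 is 3 (since 3·3 = 9 = 1·8 + 1), so t ≡ 3·6 = 18 ≡ 2 (mod 8).
    Then x = 179 + 315·2 = 809, valid modulo lcm(315, 8) = 2520: x ≡ 809 (mod 2520).
Verify against each original: 809 mod 5 = 4, 809 mod 7 = 4, 809 mod 9 = 8, 809 mod 8 = 1.

x ≡ 809 (mod 2520).


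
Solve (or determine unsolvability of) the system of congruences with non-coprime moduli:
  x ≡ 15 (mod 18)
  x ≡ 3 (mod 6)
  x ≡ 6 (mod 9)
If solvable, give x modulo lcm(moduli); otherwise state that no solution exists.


Moduli 18, 6, 9 are not pairwise coprime, so CRT works modulo lcm(m_i) when all pairwise compatibility conditions hold.
Pairwise compatibility: gcd(m_i, m_j) must divide a_i - a_j for every pair.
Merge one congruence at a time:
  Start: x ≡ 15 (mod 18).
  Combine with x ≡ 3 (mod 6): gcd(18, 6) = 6; 3 - 15 = -12, which IS divisible by 6, so compatible.
    Write x = 15 + 18·t and substitute into x ≡ 3 (mod 6): 18·t ≡ 3 − 15 = -12 (mod 6).
    Divide the congruence (and modulus) by g = 6: 3·t ≡ -2 (mod 1).
    Modulo 1 every t works; take t = 0.
    Then x = 15 + 18·0 = 15, valid modulo lcm(18, 6) = 18: x ≡ 15 (mod 18).
  Combine with x ≡ 6 (mod 9): gcd(18, 9) = 9; 6 - 15 = -9, which IS divisible by 9, so compatible.
    Write x = 15 + 18·t and substitute into x ≡ 6 (mod 9): 18·t ≡ 6 − 15 = -9 (mod 9).
    Divide the congruence (and modulus) by g = 9: 2·t ≡ -1 (mod 1).
    Modulo 1 every t works; take t = 0.
    Then x = 15 + 18·0 = 15, valid modulo lcm(18, 9) = 18: x ≡ 15 (mod 18).
Verify: 15 mod 18 = 15, 15 mod 6 = 3, 15 mod 9 = 6.

x ≡ 15 (mod 18).


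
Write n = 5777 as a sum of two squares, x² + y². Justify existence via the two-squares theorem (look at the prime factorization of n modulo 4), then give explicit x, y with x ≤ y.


Step 1: Factor n = 5777 = 53 · 109.
Step 2: Check the mod-4 condition on each prime factor: 53 ≡ 1 (mod 4), exponent 1; 109 ≡ 1 (mod 4), exponent 1.
All primes ≡ 3 (mod 4) appear to even exponent (or don't appear), so by the two-squares theorem n IS expressible as a sum of two squares.
Step 3: Build a representation. Here n = 53 · 109 is a product of primes ≡ 1 (mod 4). Each prime p ≡ 1 (mod 4) is itself a sum of two squares; find a² by testing p − a² for a perfect square:
  53: 53 − 1² = 52, 53 − 2² = 49 = 7² ⇒ 53 = 2² + 7².
  109: 109 − 1² = 108, 109 − 2² = 105, 109 − 3² = 100 = 10² ⇒ 109 = 3² + 10².
  Combine using the Brahmagupta–Fibonacci identity (a² + b²)(c² + d²) = (ac − bd)² + (ad + bc)² = (ac + bd)² + (ad − bc)²:
  53 · 109 = 5777: from (2² + 7²)(3² + 10²), take (2·3 − 7·10, 2·10 + 7·3) = (6 − 70, 20 + 21) = (-64, 41); dropping signs (only squares matter) gives (64, 41); check 64² + 41² = 4096 + 1681 = 5777 ✓.
Step 4: Order so x ≤ y and verify: 41² + 64² = 1681 + 4096 = 5777 = n. ✓

n = 5777 = 41² + 64² (one valid representation with x ≤ y).


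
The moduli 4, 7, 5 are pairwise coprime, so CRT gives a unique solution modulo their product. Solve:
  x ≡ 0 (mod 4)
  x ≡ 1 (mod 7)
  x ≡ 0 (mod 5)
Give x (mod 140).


Moduli 4, 7, 5 are pairwise coprime; by CRT there is a unique solution modulo M = 4 · 7 · 5 = 140.
Solve pairwise, accumulating the modulus:
  Start with x ≡ 0 (mod 4).
  Combine with x ≡ 1 (mod 7): since gcd(4, 7) = 1, we get a unique residue mod 28.
    Write x = 0 + 4·t and substitute into x ≡ 1 (mod 7): 4·t ≡ 1 − 0 = 1 (mod 7).
    The inverse of 4 mod 7 is 2 (since 4·2 = 8 = 1·7 + 1), so t ≡ 2·1 = 2 ≡ 2 (mod 7).
    Then x = 0 + 4·2 = 8, valid modulo lcm(4, 7) = 28: x ≡ 8 (mod 28).
  Combine with x ≡ 0 (mod 5): since gcd(28, 5) = 1, we get a unique residue mod 140.
    Write x = 8 + 28·t and substitute into x ≡ 0 (mod 5): 28·t ≡ 0 − 8 = -8 (mod 5).
    Reduce coefficients mod 5: 3·t ≡ 2 (mod 5).
    The inverse of 3 mod 5 is 2 (since 3·2 = 6 = 1·5 + 1), so t ≡ 2·2 = 4 ≡ 4 (mod 5).
    Then x = 8 + 28·4 = 120, valid modulo lcm(28, 5) = 140: x ≡ 120 (mod 140).
Verify: 120 mod 4 = 0 ✓, 120 mod 7 = 1 ✓, 120 mod 5 = 0 ✓.

x ≡ 120 (mod 140).


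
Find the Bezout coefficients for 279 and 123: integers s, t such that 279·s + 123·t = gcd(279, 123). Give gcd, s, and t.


Euclidean algorithm on (279, 123) — divide until remainder is 0:
  279 = 2 · 123 + 33
  123 = 3 · 33 + 24
  33 = 1 · 24 + 9
  24 = 2 · 9 + 6
  9 = 1 · 6 + 3
  6 = 2 · 3 + 0
gcd(279, 123) = 3.
Track Bezout coefficients alongside the remainders: start with r₀ = 279 = a·1 + b·0 (s = 1, t = 0) and r₁ = 123 = a·0 + b·1 (s = 0, t = 1); each new remainder r_{k+1} = r_{k-1} − q_k·r_k inherits s_{k+1} = s_{k-1} − q_k·s_k, t_{k+1} = t_{k-1} − q_k·t_k, so r_k = a·s_k + b·t_k at every step:
  q = 2: r = 33, s = 1 − 2·0 = 1, t = 0 − 2·1 = -2  (check: 279·1 + 123·(-2) = 33)
  q = 3: r = 24, s = 0 − 3·1 = -3, t = 1 − 3·(-2) = 7  (check: 279·(-3) + 123·7 = 24)
  q = 1: r = 9, s = 1 − 1·(-3) = 4, t = -2 − 1·7 = -9  (check: 279·4 + 123·(-9) = 9)
  q = 2: r = 6, s = -3 − 2·4 = -11, t = 7 − 2·(-9) = 25  (check: 279·(-11) + 123·25 = 6)
  q = 1: r = 3, s = 4 − 1·(-11) = 15, t = -9 − 1·25 = -34  (check: 279·15 + 123·(-34) = 3)
The row with r = 3 (the gcd) gives the Bezout coefficients s = 15, t = -34.
Result: 279 · (15) + 123 · (-34) = 3.

gcd(279, 123) = 3; s = 15, t = -34 (check: 279·15 + 123·(-34) = 3).


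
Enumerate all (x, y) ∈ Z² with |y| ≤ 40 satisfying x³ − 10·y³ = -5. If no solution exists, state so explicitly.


The equation is x³ - 10y³ = -5. For fixed y, x³ = 10·y³ − 5, so a solution requires the RHS to be a perfect cube.
Strategy: iterate y from -40 to 40, compute RHS = 10·y³ − 5, and check whether it is a (positive or negative) perfect cube.
Check small values of y:
  y = 0: RHS = -5 is not a perfect cube.
  y = 1: RHS = 5 is not a perfect cube.
  y = -1: RHS = -15 is not a perfect cube.
  y = 2: RHS = 75 is not a perfect cube.
  y = -2: RHS = -85 is not a perfect cube.
  y = 3: RHS = 265 is not a perfect cube.
  y = -3: RHS = -275 is not a perfect cube.
Continuing the search up to |y| = 40 finds no solutions either.
No (x, y) in the scanned range satisfies the equation.

No integer solutions with |y| ≤ 40.


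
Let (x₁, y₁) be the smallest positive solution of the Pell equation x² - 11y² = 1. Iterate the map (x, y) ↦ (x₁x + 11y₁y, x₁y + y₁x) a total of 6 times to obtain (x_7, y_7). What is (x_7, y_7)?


Step 1: Find the fundamental solution (x₁, y₁) of x² - 11y² = 1.
  Expand √11 as a continued fraction. a₀ = ⌊√11⌋ = 3; iterate m_{k+1} = d_k·a_k − m_k, d_{k+1} = (11 − m_{k+1}²)/d_k, a_{k+1} = ⌊(a₀ + m_{k+1})/d_{k+1}⌋ (starting m₀ = 0, d₀ = 1), with convergents p_k = a_k·p_{k-1} + p_{k-2}, q_k = a_k·q_{k-1} + q_{k-2} (p₋₁ = 1, q₋₁ = 0):
  k = 0: a₀ = 3; p₀/q₀ = 3/1; p₀² − 11·q₀² = 9 − 11 = -2.
  k = 1: m = 3, d = 2, a = ⌊(3 + 3)/2⌋ = 3; p/q = (3·3 + 1)/(3·1 + 0) = 10/3; p² − 11·q² = 100 − 99 = 1.
  The first convergent with p² − 11·q² = 1 gives the fundamental solution (x₁, y₁) = (10, 3).
Step 2: Apply the recurrence (x_{n+1}, y_{n+1}) = (x₁x_n + 11y₁y_n, x₁y_n + y₁x_n) repeatedly.
  From (x_1, y_1) = (10, 3): x_2 = 10·10 + 11·3·3 = 199; y_2 = 10·3 + 3·10 = 60.
  From (x_2, y_2) = (199, 60): x_3 = 10·199 + 11·3·60 = 3970; y_3 = 10·60 + 3·199 = 1197.
  From (x_3, y_3) = (3970, 1197): x_4 = 10·3970 + 11·3·1197 = 79201; y_4 = 10·1197 + 3·3970 = 23880.
  From (x_4, y_4) = (79201, 23880): x_5 = 10·79201 + 11·3·23880 = 1580050; y_5 = 10·23880 + 3·79201 = 476403.
  From (x_5, y_5) = (1580050, 476403): x_6 = 10·1580050 + 11·3·476403 = 31521799; y_6 = 10·476403 + 3·1580050 = 9504180.
  From (x_6, y_6) = (31521799, 9504180): x_7 = 10·31521799 + 11·3·9504180 = 628855930; y_7 = 10·9504180 + 3·31521799 = 189607197.
Step 3: Verify x_7² - 11·y_7² = 395459780696164900 - 395459780696164899 = 1 (should be 1). ✓

(x_1, y_1) = (10, 3); (x_7, y_7) = (628855930, 189607197).


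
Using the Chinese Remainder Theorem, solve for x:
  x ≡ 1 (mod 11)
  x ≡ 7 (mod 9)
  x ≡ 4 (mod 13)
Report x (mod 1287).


Moduli 11, 9, 13 are pairwise coprime; by CRT there is a unique solution modulo M = 11 · 9 · 13 = 1287.
Solve pairwise, accumulating the modulus:
  Start with x ≡ 1 (mod 11).
  Combine with x ≡ 7 (mod 9): since gcd(11, 9) = 1, we get a unique residue mod 99.
    Write x = 1 + 11·t and substitute into x ≡ 7 (mod 9): 11·t ≡ 7 − 1 = 6 (mod 9).
    Reduce coefficients mod 9: 2·t ≡ 6 (mod 9).
    The inverse of 2 mod 9 is 5 (since 2·5 = 10 = 1·9 + 1), so t ≡ 5·6 = 30 ≡ 3 (mod 9).
    Then x = 1 + 11·3 = 34, valid modulo lcm(11, 9) = 99: x ≡ 34 (mod 99).
  Combine with x ≡ 4 (mod 13): since gcd(99, 13) = 1, we get a unique residue mod 1287.
    Write x = 34 + 99·t and substitute into x ≡ 4 (mod 13): 99·t ≡ 4 − 34 = -30 (mod 13).
    Reduce coefficients mod 13: 8·t ≡ 9 (mod 13).
    The inverse of 8 mod 13 is 5 (since 8·5 = 40 = 3·13 + 1), so t ≡ 5·9 = 45 ≡ 6 (mod 13).
    Then x = 34 + 99·6 = 628, valid modulo lcm(99, 13) = 1287: x ≡ 628 (mod 1287).
Verify: 628 mod 11 = 1 ✓, 628 mod 9 = 7 ✓, 628 mod 13 = 4 ✓.

x ≡ 628 (mod 1287).


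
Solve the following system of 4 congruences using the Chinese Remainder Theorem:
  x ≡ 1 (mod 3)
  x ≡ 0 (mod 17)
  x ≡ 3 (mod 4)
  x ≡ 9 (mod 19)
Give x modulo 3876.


Product of moduli M = 3 · 17 · 4 · 19 = 3876.
Merge one congruence at a time:
  Start: x ≡ 1 (mod 3).
  Combine with x ≡ 0 (mod 17); new modulus lcm = 51.
    Write x = 1 + 3·t and substitute into x ≡ 0 (mod 17): 3·t ≡ 0 − 1 = -1 (mod 17).
    Reduce coefficients mod 17: 3·t ≡ 16 (mod 17).
    The inverse of 3 mod 17 is 6 (since 3·6 = 18 = 1·17 + 1), so t ≡ 6·16 = 96 ≡ 11 (mod 17).
    Then x = 1 + 3·11 = 34, valid modulo lcm(3, 17) = 51: x ≡ 34 (mod 51).
  Combine with x ≡ 3 (mod 4); new modulus lcm = 204.
    Write x = 34 + 51·t and substitute into x ≡ 3 (mod 4): 51·t ≡ 3 − 34 = -31 (mod 4).
    Reduce coefficients mod 4: 3·t ≡ 1 (mod 4).
    The inverse of 3 mod 4 is 3 (since 3·3 = 9 = 2·4 + 1), so t ≡ 3·1 = 3 ≡ 3 (mod 4).
    Then x = 34 + 51·3 = 187, valid modulo lcm(51, 4) = 204: x ≡ 187 (mod 204).
  Combine with x ≡ 9 (mod 19); new modulus lcm = 3876.
    Write x = 187 + 204·t and substitute into x ≡ 9 (mod 19): 204·t ≡ 9 − 187 = -178 (mod 19).
    Reduce coefficients mod 19: 14·t ≡ 12 (mod 19).
    The inverse of 14 mod 19 is 15 (since 14·15 = 210 = 11·19 + 1), so t ≡ 15·12 = 180 ≡ 9 (mod 19).
    Then x = 187 + 204·9 = 2023, valid modulo lcm(204, 19) = 3876: x ≡ 2023 (mod 3876).
Verify against each original: 2023 mod 3 = 1, 2023 mod 17 = 0, 2023 mod 4 = 3, 2023 mod 19 = 9.

x ≡ 2023 (mod 3876).


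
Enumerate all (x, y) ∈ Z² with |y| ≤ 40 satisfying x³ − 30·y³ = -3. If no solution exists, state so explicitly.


The equation is x³ - 30y³ = -3. For fixed y, x³ = 30·y³ − 3, so a solution requires the RHS to be a perfect cube.
Strategy: iterate y from -40 to 40, compute RHS = 30·y³ − 3, and check whether it is a (positive or negative) perfect cube.
Check small values of y:
  y = 0: RHS = -3 is not a perfect cube.
  y = 1: RHS = 27 = (3)³ ⇒ x = 3 works.
  y = -1: RHS = -33 is not a perfect cube.
  y = 2: RHS = 237 is not a perfect cube.
  y = -2: RHS = -243 is not a perfect cube.
  y = 3: RHS = 807 is not a perfect cube.
  y = -3: RHS = -813 is not a perfect cube.
Continuing the search up to |y| = 40 finds no further solutions beyond those listed.
Collected solutions: (3, 1).

Solutions (with |y| ≤ 40): (3, 1).


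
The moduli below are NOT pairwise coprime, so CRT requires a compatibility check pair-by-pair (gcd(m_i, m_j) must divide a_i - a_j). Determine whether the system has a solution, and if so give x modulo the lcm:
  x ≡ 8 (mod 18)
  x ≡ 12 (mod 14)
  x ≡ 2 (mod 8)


Moduli 18, 14, 8 are not pairwise coprime, so CRT works modulo lcm(m_i) when all pairwise compatibility conditions hold.
Pairwise compatibility: gcd(m_i, m_j) must divide a_i - a_j for every pair.
Merge one congruence at a time:
  Start: x ≡ 8 (mod 18).
  Combine with x ≡ 12 (mod 14): gcd(18, 14) = 2; 12 - 8 = 4, which IS divisible by 2, so compatible.
    Write x = 8 + 18·t and substitute into x ≡ 12 (mod 14): 18·t ≡ 12 − 8 = 4 (mod 14).
    Divide the congruence (and modulus) by g = 2: 9·t ≡ 2 (mod 7).
    Reduce coefficients mod 7: 2·t ≡ 2 (mod 7).
    The inverse of 2 mod 7 is 4 (since 2·4 = 8 = 1·7 + 1), so t ≡ 4·2 = 8 ≡ 1 (mod 7).
    Then x = 8 + 18·1 = 26, valid modulo lcm(18, 14) = 126: x ≡ 26 (mod 126).
  Combine with x ≡ 2 (mod 8): gcd(126, 8) = 2; 2 - 26 = -24, which IS divisible by 2, so compatible.
    Write x = 26 + 126·t and substitute into x ≡ 2 (mod 8): 126·t ≡ 2 − 26 = -24 (mod 8).
    Divide the congruence (and modulus) by g = 2: 63·t ≡ -12 (mod 4).
    Reduce coefficients mod 4: 3·t ≡ 0 (mod 4).
    The inverse of 3 mod 4 is 3 (since 3·3 = 9 = 2·4 + 1), so t ≡ 3·0 = 0 ≡ 0 (mod 4).
    Then x = 26 + 126·0 = 26, valid modulo lcm(126, 8) = 504: x ≡ 26 (mod 504).
Verify: 26 mod 18 = 8, 26 mod 14 = 12, 26 mod 8 = 2.

x ≡ 26 (mod 504).
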